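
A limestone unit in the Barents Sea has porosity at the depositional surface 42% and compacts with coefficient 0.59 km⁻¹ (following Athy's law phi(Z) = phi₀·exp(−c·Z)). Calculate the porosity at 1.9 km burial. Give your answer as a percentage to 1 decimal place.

13.7%

phi = phi₀·exp(−c·Z) = 0.42 × exp(−0.59 × 1.9) = 0.42 × exp(−1.121)
  = 0.42 × 0.3260 = 0.1369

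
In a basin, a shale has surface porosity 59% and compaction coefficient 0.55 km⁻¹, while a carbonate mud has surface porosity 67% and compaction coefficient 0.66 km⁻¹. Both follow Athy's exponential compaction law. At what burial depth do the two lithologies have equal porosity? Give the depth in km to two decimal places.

Set φ₀ₐ e^(−βₐd) = φ₀ᵦ e^(−βᵦd) ⇒ ln(φ₀ₐ/φ₀ᵦ) = (βₐ − βᵦ)·d
d = ln(0.59/0.67) / (0.55 − 0.66) = -0.1272 / -0.11 = 1.156 km

1.16 km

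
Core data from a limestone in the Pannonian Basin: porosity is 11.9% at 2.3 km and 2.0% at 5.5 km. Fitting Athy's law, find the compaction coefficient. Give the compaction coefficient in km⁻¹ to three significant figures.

0.557 km⁻¹

Athy: phi(z) = phi₀ e^(−kz) ⇒ phi₁/phi₂ = e^{k(z₂−z₁)} ⇒ k = ln(phi₁/phi₂)/(z₂−z₁)
k = ln(0.119/0.02) / (5.5 − 2.3) = ln(5.95) / 3.2 = 1.7834 / 3.2 = 0.5573 km⁻¹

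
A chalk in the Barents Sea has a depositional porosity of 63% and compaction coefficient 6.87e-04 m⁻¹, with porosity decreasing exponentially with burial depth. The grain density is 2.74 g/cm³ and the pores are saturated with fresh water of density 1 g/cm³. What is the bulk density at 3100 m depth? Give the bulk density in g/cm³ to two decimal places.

2.61 g/cm³

Working in km (1 km = 1000 m; c in km⁻¹ = c in m⁻¹ × 1000):
Porosity at depth: φ = 0.63·exp(−0.687×3.1) = 0.63×0.1189 = 0.0749
Bulk density: ρ_b = (1−φ)ρ_g + φ·ρ_f = 0.9251×2.74 + 0.0749×1
       = 2.535 + 0.075 = 2.610 g/cm³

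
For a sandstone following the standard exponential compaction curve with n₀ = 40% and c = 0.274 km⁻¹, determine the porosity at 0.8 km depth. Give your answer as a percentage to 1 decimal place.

n = n₀·exp(−c·d) = 0.4 × exp(−0.274 × 0.8) = 0.4 × exp(−0.2192)
  = 0.4 × 0.8032 = 0.3213

32.1%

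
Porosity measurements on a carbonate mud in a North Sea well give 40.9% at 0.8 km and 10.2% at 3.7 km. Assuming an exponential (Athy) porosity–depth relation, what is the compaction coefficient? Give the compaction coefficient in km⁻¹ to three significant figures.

Athy: n(z) = n₀ e^(−βz) ⇒ n₁/n₂ = e^{β(z₂−z₁)} ⇒ β = ln(n₁/n₂)/(z₂−z₁)
β = ln(0.409/0.102) / (3.7 − 0.8) = ln(4.01) / 2.9 = 1.3887 / 2.9 = 0.4789 km⁻¹

0.479 km⁻¹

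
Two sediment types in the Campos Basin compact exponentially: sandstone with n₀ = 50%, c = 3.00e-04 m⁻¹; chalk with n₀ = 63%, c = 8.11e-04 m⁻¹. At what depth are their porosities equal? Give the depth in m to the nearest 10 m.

Working in km (1 km = 1000 m; c in km⁻¹ = c in m⁻¹ × 1000):
Set n₀ₐ e^(−cₐZ) = n₀ᵦ e^(−cᵦZ) ⇒ ln(n₀ₐ/n₀ᵦ) = (cₐ − cᵦ)·Z
Z = ln(0.5/0.63) / (0.3 − 0.811) = -0.2311 / -0.511 = 0.452 km

450 m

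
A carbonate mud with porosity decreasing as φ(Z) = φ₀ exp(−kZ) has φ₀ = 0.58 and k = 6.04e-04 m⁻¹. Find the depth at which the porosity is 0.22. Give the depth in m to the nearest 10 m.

1600 m

Working in km (1 km = 1000 m; k in km⁻¹ = k in m⁻¹ × 1000):
Invert Athy's law: Z = ln(φ₀/φ) / k
Z = ln(0.58/0.22) / 0.604 = ln(2.636) / 0.604 = 0.9694 / 0.604 = 1.605 km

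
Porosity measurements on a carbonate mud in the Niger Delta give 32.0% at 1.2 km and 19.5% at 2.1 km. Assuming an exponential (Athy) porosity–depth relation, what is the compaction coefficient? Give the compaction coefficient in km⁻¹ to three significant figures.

0.550 km⁻¹

Athy: n(Z) = n₀ e^(−kZ) ⇒ n₁/n₂ = e^{k(Z₂−Z₁)} ⇒ k = ln(n₁/n₂)/(Z₂−Z₁)
k = ln(0.32/0.195) / (2.1 − 1.2) = ln(1.641) / 0.9 = 0.4953 / 0.9 = 0.5504 km⁻¹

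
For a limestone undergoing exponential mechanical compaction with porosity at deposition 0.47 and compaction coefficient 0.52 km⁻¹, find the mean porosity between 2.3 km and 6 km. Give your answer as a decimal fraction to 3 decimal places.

⟨φ⟩ = (1/(z₂−z₁)) ∫ φ₀ e^(−kz) dz = φ₀·(e^(−k·z₁) − e^(−k·z₂)) / (k·(z₂−z₁))
e^(−0.52×2.3) = 0.3024; e^(−0.52×6) = 0.0442
⟨φ⟩ = 0.47 × (0.3024 − 0.0442) / (0.52 × 3.7) = 0.47 × 0.1342 = 0.0631

0.063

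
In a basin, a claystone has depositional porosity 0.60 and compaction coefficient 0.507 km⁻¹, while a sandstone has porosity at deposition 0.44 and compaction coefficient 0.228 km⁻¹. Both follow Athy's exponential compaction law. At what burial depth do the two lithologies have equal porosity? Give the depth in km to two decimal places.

Set phi₀ₐ e^(−cₐd) = phi₀ᵦ e^(−cᵦd) ⇒ ln(phi₀ₐ/phi₀ᵦ) = (cₐ − cᵦ)·d
d = ln(0.6/0.44) / (0.507 − 0.228) = 0.3102 / 0.279 = 1.112 km

1.11 km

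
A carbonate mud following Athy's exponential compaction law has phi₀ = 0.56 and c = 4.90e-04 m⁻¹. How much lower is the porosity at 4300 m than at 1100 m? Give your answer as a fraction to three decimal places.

Working in km (1 km = 1000 m; c in km⁻¹ = c in m⁻¹ × 1000):
phi(1.1) = 0.56·e^(−0.49×1.1) = 0.3267
phi(4.3) = 0.56·e^(−0.49×4.3) = 0.0681
Δphi = 0.3267 − 0.0681 = 0.2586

0.259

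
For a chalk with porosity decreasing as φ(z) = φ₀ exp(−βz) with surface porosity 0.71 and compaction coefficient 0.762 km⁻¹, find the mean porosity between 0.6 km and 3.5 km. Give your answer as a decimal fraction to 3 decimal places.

⟨φ⟩ = (1/(z₂−z₁)) ∫ φ₀ e^(−βz) dz = φ₀·(e^(−β·z₁) − e^(−β·z₂)) / (β·(z₂−z₁))
e^(−0.762×0.6) = 0.6331; e^(−0.762×3.5) = 0.0695
⟨φ⟩ = 0.71 × (0.6331 − 0.0695) / (0.762 × 2.9) = 0.71 × 0.2550 = 0.1811

0.181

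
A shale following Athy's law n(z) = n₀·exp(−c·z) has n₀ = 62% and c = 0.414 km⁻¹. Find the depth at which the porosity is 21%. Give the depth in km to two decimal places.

2.62 km

Invert Athy's law: z = ln(n₀/n) / c
z = ln(0.62/0.21) / 0.414 = ln(2.952) / 0.414 = 1.0826 / 0.414 = 2.615 km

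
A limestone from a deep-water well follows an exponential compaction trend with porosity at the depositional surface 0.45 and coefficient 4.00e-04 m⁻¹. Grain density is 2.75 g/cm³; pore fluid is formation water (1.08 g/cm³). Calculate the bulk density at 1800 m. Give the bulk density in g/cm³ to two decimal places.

Working in km (1 km = 1000 m; c in km⁻¹ = c in m⁻¹ × 1000):
Porosity at depth: φ = 0.45·exp(−0.4×1.8) = 0.45×0.4868 = 0.2190
Bulk density: ρ_b = (1−φ)ρ_g + φ·ρ_f = 0.7810×2.75 + 0.2190×1.08
       = 2.148 + 0.237 = 2.384 g/cm³

2.38 g/cm³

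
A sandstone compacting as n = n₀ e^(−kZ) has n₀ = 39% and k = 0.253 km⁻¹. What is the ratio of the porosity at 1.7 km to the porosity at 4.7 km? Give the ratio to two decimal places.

2.14

n(Z₁)/n(Z₂) = e^(−k·Z₁)/e^(−k·Z₂) = e^{k(Z₂−Z₁)}
= exp(0.253 × 3) = exp(0.759) = 2.1361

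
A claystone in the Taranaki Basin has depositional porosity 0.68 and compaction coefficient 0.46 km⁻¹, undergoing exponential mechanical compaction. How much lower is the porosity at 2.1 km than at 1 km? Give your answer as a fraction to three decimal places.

0.170

n(1) = 0.68·e^(−0.46×1) = 0.4293
n(2.1) = 0.68·e^(−0.46×2.1) = 0.2588
Δn = 0.4293 − 0.2588 = 0.1705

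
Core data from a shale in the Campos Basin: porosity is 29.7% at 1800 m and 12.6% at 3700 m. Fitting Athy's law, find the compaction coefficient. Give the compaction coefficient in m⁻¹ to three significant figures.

0.000451 m⁻¹

Working in km (1 km = 1000 m; c in km⁻¹ = c in m⁻¹ × 1000):
Athy: phi(d) = phi₀ e^(−cd) ⇒ phi₁/phi₂ = e^{c(d₂−d₁)} ⇒ c = ln(phi₁/phi₂)/(d₂−d₁)
c = ln(0.297/0.126) / (3.7 − 1.8) = ln(2.357) / 1.9 = 0.8575 / 1.9 = 0.4513 km⁻¹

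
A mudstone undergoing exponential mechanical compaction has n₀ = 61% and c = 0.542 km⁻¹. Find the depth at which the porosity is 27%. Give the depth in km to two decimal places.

Invert Athy's law: Z = ln(n₀/n) / c
Z = ln(0.61/0.27) / 0.542 = ln(2.259) / 0.542 = 0.8150 / 0.542 = 1.504 km

1.50 km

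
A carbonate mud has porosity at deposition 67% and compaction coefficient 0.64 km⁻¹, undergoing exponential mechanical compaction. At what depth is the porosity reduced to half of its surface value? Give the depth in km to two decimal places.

n/n₀ = 1/2 ⇒ exp(−k·z) = 1/2 ⇒ z = ln(2) / k
z = 0.6931 / 0.64 = 1.083 km

1.08 km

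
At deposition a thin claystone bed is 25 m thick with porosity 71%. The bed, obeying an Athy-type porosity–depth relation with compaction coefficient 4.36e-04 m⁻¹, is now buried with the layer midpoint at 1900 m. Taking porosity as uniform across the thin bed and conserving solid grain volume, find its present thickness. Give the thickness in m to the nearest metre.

11 m

Working in km (1 km = 1000 m; c in km⁻¹ = c in m⁻¹ × 1000):
Porosity at 1.9 km: n = 0.71·exp(−0.436×1.9) = 0.3101
Solid-volume conservation: h(1−n) = h₀(1−n₀) ⇒ h = h₀·(1−n₀)/(1−n)
h = 0.025 × (1 − 0.71)/(1 − 0.3101) = 0.025 × 0.4203 = 0.0105 km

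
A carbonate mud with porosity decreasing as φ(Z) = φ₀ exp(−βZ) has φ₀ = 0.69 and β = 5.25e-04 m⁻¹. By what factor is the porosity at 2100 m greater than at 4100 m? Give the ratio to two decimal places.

Working in km (1 km = 1000 m; β in km⁻¹ = β in m⁻¹ × 1000):
φ(Z₁)/φ(Z₂) = e^(−β·Z₁)/e^(−β·Z₂) = e^{β(Z₂−Z₁)}
= exp(0.525 × 2) = exp(1.05) = 2.8577

2.86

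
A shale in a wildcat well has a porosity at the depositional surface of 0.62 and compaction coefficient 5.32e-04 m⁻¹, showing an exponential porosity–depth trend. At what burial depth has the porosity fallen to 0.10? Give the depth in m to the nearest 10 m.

3430 m

Working in km (1 km = 1000 m; k in km⁻¹ = k in m⁻¹ × 1000):
Invert Athy's law: z = ln(phi₀/phi) / k
z = ln(0.62/0.1) / 0.532 = ln(6.2) / 0.532 = 1.8245 / 0.532 = 3.430 km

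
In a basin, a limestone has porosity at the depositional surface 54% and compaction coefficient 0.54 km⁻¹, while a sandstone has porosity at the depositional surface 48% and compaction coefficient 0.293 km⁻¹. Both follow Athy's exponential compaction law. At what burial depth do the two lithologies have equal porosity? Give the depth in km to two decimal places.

0.48 km

Set φ₀ₐ e^(−cₐd) = φ₀ᵦ e^(−cᵦd) ⇒ ln(φ₀ₐ/φ₀ᵦ) = (cₐ − cᵦ)·d
d = ln(0.54/0.48) / (0.54 − 0.293) = 0.1178 / 0.247 = 0.477 km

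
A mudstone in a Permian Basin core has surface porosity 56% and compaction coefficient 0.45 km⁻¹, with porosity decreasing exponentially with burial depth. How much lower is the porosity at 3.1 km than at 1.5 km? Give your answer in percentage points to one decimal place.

14.6 percentage points

phi(1.5) = 0.56·e^(−0.45×1.5) = 0.2851
phi(3.1) = 0.56·e^(−0.45×3.1) = 0.1388
Δphi = 0.2851 − 0.1388 = 0.1463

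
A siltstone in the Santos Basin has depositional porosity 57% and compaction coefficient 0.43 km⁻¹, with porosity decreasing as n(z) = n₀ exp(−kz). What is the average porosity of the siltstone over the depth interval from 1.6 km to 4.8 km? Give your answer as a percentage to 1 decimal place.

⟨n⟩ = (1/(z₂−z₁)) ∫ n₀ e^(−kz) dz = n₀·(e^(−k·z₁) − e^(−k·z₂)) / (k·(z₂−z₁))
e^(−0.43×1.6) = 0.5026; e^(−0.43×4.8) = 0.1269
⟨n⟩ = 0.57 × (0.5026 − 0.1269) / (0.43 × 3.2) = 0.57 × 0.2730 = 0.1556

15.6%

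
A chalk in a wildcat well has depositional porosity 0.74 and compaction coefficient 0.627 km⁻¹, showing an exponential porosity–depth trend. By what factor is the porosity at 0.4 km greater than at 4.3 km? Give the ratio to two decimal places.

phi(z₁)/phi(z₂) = e^(−c·z₁)/e^(−c·z₂) = e^{c(z₂−z₁)}
= exp(0.627 × 3.9) = exp(2.445) = 11.5340

11.53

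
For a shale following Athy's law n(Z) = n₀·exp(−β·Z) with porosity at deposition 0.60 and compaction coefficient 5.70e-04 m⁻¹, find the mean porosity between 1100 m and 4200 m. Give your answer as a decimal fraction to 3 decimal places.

Working in km (1 km = 1000 m; β in km⁻¹ = β in m⁻¹ × 1000):
⟨n⟩ = (1/(Z₂−Z₁)) ∫ n₀ e^(−βZ) dZ = n₀·(e^(−β·Z₁) − e^(−β·Z₂)) / (β·(Z₂−Z₁))
e^(−0.57×1.1) = 0.5342; e^(−0.57×4.2) = 0.0913
⟨n⟩ = 0.6 × (0.5342 − 0.0913) / (0.57 × 3.1) = 0.6 × 0.2507 = 0.1504

0.150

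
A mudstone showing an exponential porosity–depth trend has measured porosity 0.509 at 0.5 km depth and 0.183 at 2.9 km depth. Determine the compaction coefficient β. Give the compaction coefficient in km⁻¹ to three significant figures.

0.426 km⁻¹

Athy: n(Z) = n₀ e^(−βZ) ⇒ n₁/n₂ = e^{β(Z₂−Z₁)} ⇒ β = ln(n₁/n₂)/(Z₂−Z₁)
β = ln(0.509/0.183) / (2.9 − 0.5) = ln(2.781) / 2.4 = 1.0230 / 2.4 = 0.4262 km⁻¹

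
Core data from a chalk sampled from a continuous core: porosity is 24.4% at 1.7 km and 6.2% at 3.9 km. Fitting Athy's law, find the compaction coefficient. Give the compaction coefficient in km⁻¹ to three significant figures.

0.623 km⁻¹

Athy: phi(z) = phi₀ e^(−βz) ⇒ phi₁/phi₂ = e^{β(z₂−z₁)} ⇒ β = ln(phi₁/phi₂)/(z₂−z₁)
β = ln(0.244/0.062) / (3.9 − 1.7) = ln(3.935) / 2.2 = 1.3700 / 2.2 = 0.6227 km⁻¹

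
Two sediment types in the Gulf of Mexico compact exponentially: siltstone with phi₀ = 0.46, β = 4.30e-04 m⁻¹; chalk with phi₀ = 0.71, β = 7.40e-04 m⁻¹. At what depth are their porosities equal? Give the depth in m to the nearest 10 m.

1400 m

Working in km (1 km = 1000 m; β in km⁻¹ = β in m⁻¹ × 1000):
Set phi₀ₐ e^(−βₐz) = phi₀ᵦ e^(−βᵦz) ⇒ ln(phi₀ₐ/phi₀ᵦ) = (βₐ − βᵦ)·z
z = ln(0.46/0.71) / (0.43 − 0.74) = -0.4340 / -0.31 = 1.400 km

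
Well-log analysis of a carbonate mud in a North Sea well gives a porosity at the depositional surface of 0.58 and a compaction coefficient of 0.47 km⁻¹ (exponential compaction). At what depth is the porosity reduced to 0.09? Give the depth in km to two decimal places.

3.96 km

Invert Athy's law: d = ln(φ₀/φ) / c
d = ln(0.58/0.09) / 0.47 = ln(6.444) / 0.47 = 1.8632 / 0.47 = 3.964 km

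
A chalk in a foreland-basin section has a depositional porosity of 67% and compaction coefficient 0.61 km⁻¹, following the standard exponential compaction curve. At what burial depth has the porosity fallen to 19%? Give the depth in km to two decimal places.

Invert Athy's law: z = ln(phi₀/phi) / β
z = ln(0.67/0.19) / 0.61 = ln(3.526) / 0.61 = 1.2603 / 0.61 = 2.066 km

2.07 km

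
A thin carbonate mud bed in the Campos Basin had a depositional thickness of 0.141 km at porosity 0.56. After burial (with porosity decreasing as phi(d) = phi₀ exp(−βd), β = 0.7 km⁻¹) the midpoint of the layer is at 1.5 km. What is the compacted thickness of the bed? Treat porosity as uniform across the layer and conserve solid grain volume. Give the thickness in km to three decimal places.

Porosity at 1.5 km: phi = 0.56·exp(−0.7×1.5) = 0.1960
Solid-volume conservation: h(1−phi) = h₀(1−phi₀) ⇒ h = h₀·(1−phi₀)/(1−phi)
h = 0.141 × (1 − 0.56)/(1 − 0.1960) = 0.141 × 0.5472 = 0.0772 km

0.077 km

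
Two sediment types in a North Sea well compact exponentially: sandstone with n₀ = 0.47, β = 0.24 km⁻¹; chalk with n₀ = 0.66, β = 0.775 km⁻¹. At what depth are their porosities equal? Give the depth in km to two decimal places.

Set n₀ₐ e^(−βₐz) = n₀ᵦ e^(−βᵦz) ⇒ ln(n₀ₐ/n₀ᵦ) = (βₐ − βᵦ)·z
z = ln(0.47/0.66) / (0.24 − 0.775) = -0.3395 / -0.535 = 0.635 km

0.63 km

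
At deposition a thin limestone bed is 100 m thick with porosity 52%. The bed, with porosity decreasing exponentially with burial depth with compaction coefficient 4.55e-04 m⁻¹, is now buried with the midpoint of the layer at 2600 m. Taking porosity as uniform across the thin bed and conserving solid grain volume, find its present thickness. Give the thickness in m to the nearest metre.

Working in km (1 km = 1000 m; c in km⁻¹ = c in m⁻¹ × 1000):
Porosity at 2.6 km: n = 0.52·exp(−0.455×2.6) = 0.1593
Solid-volume conservation: h(1−n) = h₀(1−n₀) ⇒ h = h₀·(1−n₀)/(1−n)
h = 0.1 × (1 − 0.52)/(1 − 0.1593) = 0.1 × 0.5710 = 0.0571 km

57 m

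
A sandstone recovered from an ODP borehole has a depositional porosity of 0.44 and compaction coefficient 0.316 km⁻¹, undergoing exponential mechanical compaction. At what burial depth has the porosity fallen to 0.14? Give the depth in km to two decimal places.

Invert Athy's law: d = ln(φ₀/φ) / k
d = ln(0.44/0.14) / 0.316 = ln(3.143) / 0.316 = 1.1451 / 0.316 = 3.624 km

3.62 km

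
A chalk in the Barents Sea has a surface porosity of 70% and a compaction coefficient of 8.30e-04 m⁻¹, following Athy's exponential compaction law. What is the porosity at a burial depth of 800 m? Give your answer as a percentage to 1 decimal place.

Working in km (1 km = 1000 m; c in km⁻¹ = c in m⁻¹ × 1000):
phi = phi₀·exp(−c·z) = 0.7 × exp(−0.83 × 0.8) = 0.7 × exp(−0.664)
  = 0.7 × 0.5148 = 0.3604

36.0%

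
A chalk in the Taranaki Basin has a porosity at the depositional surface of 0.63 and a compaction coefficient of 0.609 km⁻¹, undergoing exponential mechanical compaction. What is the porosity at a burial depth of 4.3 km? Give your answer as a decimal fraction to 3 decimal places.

0.046

φ = φ₀·exp(−c·z) = 0.63 × exp(−0.609 × 4.3) = 0.63 × exp(−2.619)
  = 0.63 × 0.0729 = 0.0459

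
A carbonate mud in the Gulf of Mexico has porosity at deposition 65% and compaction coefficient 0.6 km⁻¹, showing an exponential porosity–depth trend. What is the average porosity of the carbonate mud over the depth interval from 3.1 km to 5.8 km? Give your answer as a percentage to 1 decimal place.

5.0%

⟨phi⟩ = (1/(z₂−z₁)) ∫ phi₀ e^(−βz) dz = phi₀·(e^(−β·z₁) − e^(−β·z₂)) / (β·(z₂−z₁))
e^(−0.6×3.1) = 0.1557; e^(−0.6×5.8) = 0.0308
⟨phi⟩ = 0.65 × (0.1557 − 0.0308) / (0.6 × 2.7) = 0.65 × 0.0771 = 0.0501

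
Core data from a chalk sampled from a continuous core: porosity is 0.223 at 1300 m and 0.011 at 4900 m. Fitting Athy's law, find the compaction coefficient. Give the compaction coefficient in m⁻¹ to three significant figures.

0.000836 m⁻¹

Working in km (1 km = 1000 m; c in km⁻¹ = c in m⁻¹ × 1000):
Athy: φ(z) = φ₀ e^(−cz) ⇒ φ₁/φ₂ = e^{c(z₂−z₁)} ⇒ c = ln(φ₁/φ₂)/(z₂−z₁)
c = ln(0.223/0.011) / (4.9 − 1.3) = ln(20.27) / 3.6 = 3.0093 / 3.6 = 0.8359 km⁻¹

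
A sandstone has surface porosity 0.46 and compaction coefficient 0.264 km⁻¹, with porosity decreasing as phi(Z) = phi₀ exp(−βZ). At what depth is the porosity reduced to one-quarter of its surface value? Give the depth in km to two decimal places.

5.25 km

phi/phi₀ = 1/4 ⇒ exp(−β·Z) = 1/4 ⇒ Z = ln(4) / β
Z = 1.3863 / 0.264 = 5.251 km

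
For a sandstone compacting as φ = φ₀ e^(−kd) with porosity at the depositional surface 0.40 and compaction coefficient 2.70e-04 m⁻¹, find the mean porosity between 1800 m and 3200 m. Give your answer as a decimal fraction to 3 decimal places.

Working in km (1 km = 1000 m; k in km⁻¹ = k in m⁻¹ × 1000):
⟨φ⟩ = (1/(d₂−d₁)) ∫ φ₀ e^(−kd) dd = φ₀·(e^(−k·d₁) − e^(−k·d₂)) / (k·(d₂−d₁))
e^(−0.27×1.8) = 0.6151; e^(−0.27×3.2) = 0.4215
⟨φ⟩ = 0.4 × (0.6151 − 0.4215) / (0.27 × 1.4) = 0.4 × 0.5122 = 0.2049

0.205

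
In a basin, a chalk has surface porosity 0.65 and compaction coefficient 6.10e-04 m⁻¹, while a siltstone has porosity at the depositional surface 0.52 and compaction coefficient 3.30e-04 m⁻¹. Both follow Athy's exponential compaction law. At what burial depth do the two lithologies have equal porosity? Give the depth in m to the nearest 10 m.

Working in km (1 km = 1000 m; β in km⁻¹ = β in m⁻¹ × 1000):
Set phi₀ₐ e^(−βₐZ) = phi₀ᵦ e^(−βᵦZ) ⇒ ln(phi₀ₐ/phi₀ᵦ) = (βₐ − βᵦ)·Z
Z = ln(0.65/0.52) / (0.61 − 0.33) = 0.2231 / 0.28 = 0.797 km

800 m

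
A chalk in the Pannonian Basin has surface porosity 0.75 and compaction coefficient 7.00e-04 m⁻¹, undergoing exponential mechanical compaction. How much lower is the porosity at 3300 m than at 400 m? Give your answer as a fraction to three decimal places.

Working in km (1 km = 1000 m; β in km⁻¹ = β in m⁻¹ × 1000):
phi(0.4) = 0.75·e^(−0.7×0.4) = 0.5668
phi(3.3) = 0.75·e^(−0.7×3.3) = 0.0744
Δphi = 0.5668 − 0.0744 = 0.4924

0.492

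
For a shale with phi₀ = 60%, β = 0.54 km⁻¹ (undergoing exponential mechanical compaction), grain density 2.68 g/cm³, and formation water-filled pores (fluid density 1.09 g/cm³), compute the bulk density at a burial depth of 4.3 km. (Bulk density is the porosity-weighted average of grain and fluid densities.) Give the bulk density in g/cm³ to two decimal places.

Porosity at depth: phi = 0.6·exp(−0.54×4.3) = 0.6×0.0981 = 0.0588
Bulk density: ρ_b = (1−phi)ρ_g + phi·ρ_f = 0.9412×2.68 + 0.0588×1.09
       = 2.522 + 0.064 = 2.586 g/cm³

2.59 g/cm³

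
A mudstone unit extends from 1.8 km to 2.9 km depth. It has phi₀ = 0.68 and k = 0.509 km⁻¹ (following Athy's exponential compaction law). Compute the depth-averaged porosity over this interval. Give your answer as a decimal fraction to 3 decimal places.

0.208

⟨phi⟩ = (1/(z₂−z₁)) ∫ phi₀ e^(−kz) dz = phi₀·(e^(−k·z₁) − e^(−k·z₂)) / (k·(z₂−z₁))
e^(−0.509×1.8) = 0.4000; e^(−0.509×2.9) = 0.2285
⟨phi⟩ = 0.68 × (0.4000 − 0.2285) / (0.509 × 1.1) = 0.68 × 0.3063 = 0.2083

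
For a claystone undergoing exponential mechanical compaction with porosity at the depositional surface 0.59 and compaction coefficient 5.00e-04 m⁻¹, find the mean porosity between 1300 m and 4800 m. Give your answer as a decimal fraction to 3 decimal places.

Working in km (1 km = 1000 m; β in km⁻¹ = β in m⁻¹ × 1000):
⟨n⟩ = (1/(d₂−d₁)) ∫ n₀ e^(−βd) dd = n₀·(e^(−β·d₁) − e^(−β·d₂)) / (β·(d₂−d₁))
e^(−0.5×1.3) = 0.5220; e^(−0.5×4.8) = 0.0907
⟨n⟩ = 0.59 × (0.5220 − 0.0907) / (0.5 × 3.5) = 0.59 × 0.2465 = 0.1454

0.145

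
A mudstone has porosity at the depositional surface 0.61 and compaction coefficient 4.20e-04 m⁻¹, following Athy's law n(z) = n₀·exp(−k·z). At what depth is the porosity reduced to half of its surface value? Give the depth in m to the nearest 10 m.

Working in km (1 km = 1000 m; k in km⁻¹ = k in m⁻¹ × 1000):
n/n₀ = 1/2 ⇒ exp(−k·z) = 1/2 ⇒ z = ln(2) / k
z = 0.6931 / 0.42 = 1.650 km

1650 m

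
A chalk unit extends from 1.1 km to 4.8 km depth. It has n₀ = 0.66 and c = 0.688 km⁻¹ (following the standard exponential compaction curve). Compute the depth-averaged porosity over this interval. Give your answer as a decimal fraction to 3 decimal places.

0.112

⟨n⟩ = (1/(Z₂−Z₁)) ∫ n₀ e^(−cZ) dZ = n₀·(e^(−c·Z₁) − e^(−c·Z₂)) / (c·(Z₂−Z₁))
e^(−0.688×1.1) = 0.4692; e^(−0.688×4.8) = 0.0368
⟨n⟩ = 0.66 × (0.4692 − 0.0368) / (0.688 × 3.7) = 0.66 × 0.1699 = 0.1121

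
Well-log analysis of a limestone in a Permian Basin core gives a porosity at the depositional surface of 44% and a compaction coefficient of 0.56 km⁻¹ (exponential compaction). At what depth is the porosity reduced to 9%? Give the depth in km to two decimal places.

2.83 km

Invert Athy's law: Z = ln(phi₀/phi) / c
Z = ln(0.44/0.09) / 0.56 = ln(4.889) / 0.56 = 1.5870 / 0.56 = 2.834 km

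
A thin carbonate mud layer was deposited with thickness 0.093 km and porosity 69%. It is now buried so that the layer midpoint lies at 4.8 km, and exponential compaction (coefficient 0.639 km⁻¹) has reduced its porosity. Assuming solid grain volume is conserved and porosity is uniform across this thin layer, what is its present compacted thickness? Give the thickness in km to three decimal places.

0.030 km

Porosity at 4.8 km: n = 0.69·exp(−0.639×4.8) = 0.0321
Solid-volume conservation: h(1−n) = h₀(1−n₀) ⇒ h = h₀·(1−n₀)/(1−n)
h = 0.093 × (1 − 0.69)/(1 − 0.0321) = 0.093 × 0.3203 = 0.0298 km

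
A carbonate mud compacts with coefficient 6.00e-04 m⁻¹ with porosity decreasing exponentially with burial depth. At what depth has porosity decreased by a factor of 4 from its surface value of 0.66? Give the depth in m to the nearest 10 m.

2310 m

Working in km (1 km = 1000 m; β in km⁻¹ = β in m⁻¹ × 1000):
φ/φ₀ = 1/4 ⇒ exp(−β·d) = 1/4 ⇒ d = ln(4) / β
d = 1.3863 / 0.6 = 2.310 km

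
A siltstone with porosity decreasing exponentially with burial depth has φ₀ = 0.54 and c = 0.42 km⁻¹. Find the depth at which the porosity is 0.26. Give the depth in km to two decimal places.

1.74 km

Invert Athy's law: Z = ln(φ₀/φ) / c
Z = ln(0.54/0.26) / 0.42 = ln(2.077) / 0.42 = 0.7309 / 0.42 = 1.740 km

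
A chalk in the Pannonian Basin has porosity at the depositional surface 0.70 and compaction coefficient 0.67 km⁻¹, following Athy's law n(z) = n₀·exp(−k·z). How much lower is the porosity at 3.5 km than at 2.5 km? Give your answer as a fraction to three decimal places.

n(2.5) = 0.7·e^(−0.67×2.5) = 0.1311
n(3.5) = 0.7·e^(−0.67×3.5) = 0.0671
Δn = 0.1311 − 0.0671 = 0.0640

0.064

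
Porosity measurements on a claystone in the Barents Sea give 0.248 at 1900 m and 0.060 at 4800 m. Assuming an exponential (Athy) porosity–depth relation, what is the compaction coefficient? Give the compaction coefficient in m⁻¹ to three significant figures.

Working in km (1 km = 1000 m; β in km⁻¹ = β in m⁻¹ × 1000):
Athy: phi(z) = phi₀ e^(−βz) ⇒ phi₁/phi₂ = e^{β(z₂−z₁)} ⇒ β = ln(phi₁/phi₂)/(z₂−z₁)
β = ln(0.248/0.06) / (4.8 − 1.9) = ln(4.133) / 2.9 = 1.4191 / 2.9 = 0.4893 km⁻¹

0.000489 m⁻¹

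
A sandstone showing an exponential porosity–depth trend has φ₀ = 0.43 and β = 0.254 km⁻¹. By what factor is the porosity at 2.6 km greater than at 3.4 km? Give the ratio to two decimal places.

1.23

φ(Z₁)/φ(Z₂) = e^(−β·Z₁)/e^(−β·Z₂) = e^{β(Z₂−Z₁)}
= exp(0.254 × 0.8) = exp(0.2032) = 1.2253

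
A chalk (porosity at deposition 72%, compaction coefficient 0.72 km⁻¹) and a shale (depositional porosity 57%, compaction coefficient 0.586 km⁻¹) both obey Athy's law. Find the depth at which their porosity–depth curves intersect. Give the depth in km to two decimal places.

1.74 km

Set phi₀ₐ e^(−βₐd) = phi₀ᵦ e^(−βᵦd) ⇒ ln(phi₀ₐ/phi₀ᵦ) = (βₐ − βᵦ)·d
d = ln(0.72/0.57) / (0.72 − 0.586) = 0.2336 / 0.134 = 1.743 km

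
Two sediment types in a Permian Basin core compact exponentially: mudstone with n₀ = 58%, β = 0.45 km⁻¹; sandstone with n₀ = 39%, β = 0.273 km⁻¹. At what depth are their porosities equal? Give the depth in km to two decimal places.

2.24 km

Set n₀ₐ e^(−βₐZ) = n₀ᵦ e^(−βᵦZ) ⇒ ln(n₀ₐ/n₀ᵦ) = (βₐ − βᵦ)·Z
Z = ln(0.58/0.39) / (0.45 − 0.273) = 0.3969 / 0.177 = 2.242 km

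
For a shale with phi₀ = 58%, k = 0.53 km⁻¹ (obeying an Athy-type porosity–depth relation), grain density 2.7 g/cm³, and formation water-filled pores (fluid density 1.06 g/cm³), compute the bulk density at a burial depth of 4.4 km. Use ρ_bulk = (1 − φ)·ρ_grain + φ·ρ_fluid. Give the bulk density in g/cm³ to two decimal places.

2.61 g/cm³

Porosity at depth: phi = 0.58·exp(−0.53×4.4) = 0.58×0.0971 = 0.0563
Bulk density: ρ_b = (1−phi)ρ_g + phi·ρ_f = 0.9437×2.7 + 0.0563×1.06
       = 2.548 + 0.060 = 2.608 g/cm³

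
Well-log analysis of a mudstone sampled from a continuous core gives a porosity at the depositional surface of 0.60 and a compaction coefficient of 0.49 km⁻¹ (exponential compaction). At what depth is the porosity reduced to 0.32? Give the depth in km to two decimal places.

1.28 km

Invert Athy's law: z = ln(n₀/n) / c
z = ln(0.6/0.32) / 0.49 = ln(1.875) / 0.49 = 0.6286 / 0.49 = 1.283 km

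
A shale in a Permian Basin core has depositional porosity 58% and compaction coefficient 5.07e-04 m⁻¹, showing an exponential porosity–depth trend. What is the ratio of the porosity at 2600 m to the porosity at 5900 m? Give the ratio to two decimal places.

Working in km (1 km = 1000 m; β in km⁻¹ = β in m⁻¹ × 1000):
n(Z₁)/n(Z₂) = e^(−β·Z₁)/e^(−β·Z₂) = e^{β(Z₂−Z₁)}
= exp(0.507 × 3.3) = exp(1.673) = 5.3287

5.33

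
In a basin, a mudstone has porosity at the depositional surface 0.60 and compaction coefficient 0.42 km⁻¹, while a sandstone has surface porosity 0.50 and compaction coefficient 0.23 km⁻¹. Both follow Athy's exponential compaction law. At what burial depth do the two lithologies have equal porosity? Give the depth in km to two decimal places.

0.96 km

Set φ₀ₐ e^(−βₐd) = φ₀ᵦ e^(−βᵦd) ⇒ ln(φ₀ₐ/φ₀ᵦ) = (βₐ − βᵦ)·d
d = ln(0.6/0.5) / (0.42 − 0.23) = 0.1823 / 0.19 = 0.960 km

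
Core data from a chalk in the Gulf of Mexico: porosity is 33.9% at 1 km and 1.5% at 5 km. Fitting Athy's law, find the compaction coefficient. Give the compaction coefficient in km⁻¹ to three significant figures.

0.779 km⁻¹

Athy: n(d) = n₀ e^(−kd) ⇒ n₁/n₂ = e^{k(d₂−d₁)} ⇒ k = ln(n₁/n₂)/(d₂−d₁)
k = ln(0.339/0.015) / (5 − 1) = ln(22.6) / 4 = 3.1179 / 4 = 0.7795 km⁻¹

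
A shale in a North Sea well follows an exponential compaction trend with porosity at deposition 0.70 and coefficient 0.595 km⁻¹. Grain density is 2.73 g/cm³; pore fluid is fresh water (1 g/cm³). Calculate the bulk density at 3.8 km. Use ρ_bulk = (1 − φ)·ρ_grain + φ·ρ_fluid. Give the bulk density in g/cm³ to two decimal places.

2.60 g/cm³

Porosity at depth: phi = 0.7·exp(−0.595×3.8) = 0.7×0.1042 = 0.0730
Bulk density: ρ_b = (1−phi)ρ_g + phi·ρ_f = 0.9270×2.73 + 0.0730×1
       = 2.531 + 0.073 = 2.604 g/cm³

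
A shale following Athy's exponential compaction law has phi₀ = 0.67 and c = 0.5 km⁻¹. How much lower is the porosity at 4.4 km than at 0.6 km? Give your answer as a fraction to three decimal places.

phi(0.6) = 0.67·e^(−0.5×0.6) = 0.4963
phi(4.4) = 0.67·e^(−0.5×4.4) = 0.0742
Δphi = 0.4963 − 0.0742 = 0.4221

0.422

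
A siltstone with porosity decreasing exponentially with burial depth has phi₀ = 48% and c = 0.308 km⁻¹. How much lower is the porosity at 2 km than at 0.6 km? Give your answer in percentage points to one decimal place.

phi(0.6) = 0.48·e^(−0.308×0.6) = 0.3990
phi(2) = 0.48·e^(−0.308×2) = 0.2592
Δphi = 0.3990 − 0.2592 = 0.1398

14.0 percentage points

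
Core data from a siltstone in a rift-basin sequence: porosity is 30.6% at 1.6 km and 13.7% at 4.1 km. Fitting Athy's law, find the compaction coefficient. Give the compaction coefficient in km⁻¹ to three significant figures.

0.321 km⁻¹

Athy: phi(z) = phi₀ e^(−βz) ⇒ phi₁/phi₂ = e^{β(z₂−z₁)} ⇒ β = ln(phi₁/phi₂)/(z₂−z₁)
β = ln(0.306/0.137) / (4.1 − 1.6) = ln(2.234) / 2.5 = 0.8036 / 2.5 = 0.3214 km⁻¹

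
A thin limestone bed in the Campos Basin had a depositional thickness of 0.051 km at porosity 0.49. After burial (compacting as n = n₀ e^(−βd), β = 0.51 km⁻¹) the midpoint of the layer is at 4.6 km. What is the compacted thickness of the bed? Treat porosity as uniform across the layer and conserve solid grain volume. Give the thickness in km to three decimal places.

Porosity at 4.6 km: n = 0.49·exp(−0.51×4.6) = 0.0469
Solid-volume conservation: h(1−n) = h₀(1−n₀) ⇒ h = h₀·(1−n₀)/(1−n)
h = 0.051 × (1 − 0.49)/(1 − 0.0469) = 0.051 × 0.5351 = 0.0273 km

0.027 km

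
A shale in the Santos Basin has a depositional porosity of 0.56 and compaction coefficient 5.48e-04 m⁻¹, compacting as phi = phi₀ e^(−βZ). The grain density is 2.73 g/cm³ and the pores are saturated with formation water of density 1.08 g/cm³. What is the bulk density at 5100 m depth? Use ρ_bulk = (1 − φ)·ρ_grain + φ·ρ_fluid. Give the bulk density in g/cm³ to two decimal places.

2.67 g/cm³

Working in km (1 km = 1000 m; β in km⁻¹ = β in m⁻¹ × 1000):
Porosity at depth: phi = 0.56·exp(−0.548×5.1) = 0.56×0.0611 = 0.0342
Bulk density: ρ_b = (1−phi)ρ_g + phi·ρ_f = 0.9658×2.73 + 0.0342×1.08
       = 2.637 + 0.037 = 2.674 g/cm³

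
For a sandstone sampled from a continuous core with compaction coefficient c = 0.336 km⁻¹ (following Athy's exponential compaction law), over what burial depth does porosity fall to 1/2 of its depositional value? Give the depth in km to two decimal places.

2.06 km

φ/φ₀ = 1/2 ⇒ exp(−c·z) = 1/2 ⇒ z = ln(2) / c
z = 0.6931 / 0.336 = 2.063 km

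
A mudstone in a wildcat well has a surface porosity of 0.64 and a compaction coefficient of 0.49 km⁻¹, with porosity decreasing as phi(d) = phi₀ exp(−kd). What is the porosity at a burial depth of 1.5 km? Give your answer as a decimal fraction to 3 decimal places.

0.307

phi = phi₀·exp(−k·d) = 0.64 × exp(−0.49 × 1.5) = 0.64 × exp(−0.735)
  = 0.64 × 0.4795 = 0.3069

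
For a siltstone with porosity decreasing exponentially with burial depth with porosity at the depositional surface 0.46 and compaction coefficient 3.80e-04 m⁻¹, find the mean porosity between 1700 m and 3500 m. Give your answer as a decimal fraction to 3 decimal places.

Working in km (1 km = 1000 m; β in km⁻¹ = β in m⁻¹ × 1000):
⟨φ⟩ = (1/(Z₂−Z₁)) ∫ φ₀ e^(−βZ) dZ = φ₀·(e^(−β·Z₁) − e^(−β·Z₂)) / (β·(Z₂−Z₁))
e^(−0.38×1.7) = 0.5241; e^(−0.38×3.5) = 0.2645
⟨φ⟩ = 0.46 × (0.5241 − 0.2645) / (0.38 × 1.8) = 0.46 × 0.3796 = 0.1746

0.175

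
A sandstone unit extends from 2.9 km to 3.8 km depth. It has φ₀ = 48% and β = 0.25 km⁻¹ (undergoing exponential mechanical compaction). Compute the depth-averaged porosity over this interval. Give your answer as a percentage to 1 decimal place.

20.8%

⟨φ⟩ = (1/(Z₂−Z₁)) ∫ φ₀ e^(−βZ) dZ = φ₀·(e^(−β·Z₁) − e^(−β·Z₂)) / (β·(Z₂−Z₁))
e^(−0.25×2.9) = 0.4843; e^(−0.25×3.8) = 0.3867
⟨φ⟩ = 0.48 × (0.4843 − 0.3867) / (0.25 × 0.9) = 0.48 × 0.4337 = 0.2082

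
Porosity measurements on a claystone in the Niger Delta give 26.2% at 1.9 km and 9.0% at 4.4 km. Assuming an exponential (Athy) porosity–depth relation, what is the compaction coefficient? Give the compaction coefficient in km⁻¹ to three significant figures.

Athy: n(d) = n₀ e^(−kd) ⇒ n₁/n₂ = e^{k(d₂−d₁)} ⇒ k = ln(n₁/n₂)/(d₂−d₁)
k = ln(0.262/0.09) / (4.4 − 1.9) = ln(2.911) / 2.5 = 1.0685 / 2.5 = 0.4274 km⁻¹

0.427 km⁻¹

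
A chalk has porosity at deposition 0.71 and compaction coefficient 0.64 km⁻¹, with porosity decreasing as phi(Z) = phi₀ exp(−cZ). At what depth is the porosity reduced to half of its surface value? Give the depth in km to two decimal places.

phi/phi₀ = 1/2 ⇒ exp(−c·Z) = 1/2 ⇒ Z = ln(2) / c
Z = 0.6931 / 0.64 = 1.083 km

1.08 km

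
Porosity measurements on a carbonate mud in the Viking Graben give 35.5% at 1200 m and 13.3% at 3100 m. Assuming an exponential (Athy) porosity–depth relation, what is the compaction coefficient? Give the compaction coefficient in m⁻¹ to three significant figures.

0.000517 m⁻¹

Working in km (1 km = 1000 m; c in km⁻¹ = c in m⁻¹ × 1000):
Athy: φ(d) = φ₀ e^(−cd) ⇒ φ₁/φ₂ = e^{c(d₂−d₁)} ⇒ c = ln(φ₁/φ₂)/(d₂−d₁)
c = ln(0.355/0.133) / (3.1 − 1.2) = ln(2.669) / 1.9 = 0.9818 / 1.9 = 0.5167 km⁻¹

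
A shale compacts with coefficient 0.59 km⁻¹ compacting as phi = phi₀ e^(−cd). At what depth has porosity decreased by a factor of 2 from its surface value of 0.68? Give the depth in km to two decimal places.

1.17 km

phi/phi₀ = 1/2 ⇒ exp(−c·d) = 1/2 ⇒ d = ln(2) / c
d = 0.6931 / 0.59 = 1.175 km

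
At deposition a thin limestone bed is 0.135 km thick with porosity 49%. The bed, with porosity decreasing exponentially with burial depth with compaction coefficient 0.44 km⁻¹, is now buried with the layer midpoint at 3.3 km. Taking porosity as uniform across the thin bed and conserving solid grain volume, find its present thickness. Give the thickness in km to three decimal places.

0.078 km

Porosity at 3.3 km: φ = 0.49·exp(−0.44×3.3) = 0.1147
Solid-volume conservation: h(1−φ) = h₀(1−φ₀) ⇒ h = h₀·(1−φ₀)/(1−φ)
h = 0.135 × (1 − 0.49)/(1 − 0.1147) = 0.135 × 0.5761 = 0.0778 km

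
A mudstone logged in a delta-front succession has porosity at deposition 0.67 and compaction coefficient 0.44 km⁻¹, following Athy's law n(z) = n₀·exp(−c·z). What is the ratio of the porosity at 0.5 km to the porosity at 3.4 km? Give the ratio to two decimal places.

n(z₁)/n(z₂) = e^(−c·z₁)/e^(−c·z₂) = e^{c(z₂−z₁)}
= exp(0.44 × 2.9) = exp(1.276) = 3.5823

3.58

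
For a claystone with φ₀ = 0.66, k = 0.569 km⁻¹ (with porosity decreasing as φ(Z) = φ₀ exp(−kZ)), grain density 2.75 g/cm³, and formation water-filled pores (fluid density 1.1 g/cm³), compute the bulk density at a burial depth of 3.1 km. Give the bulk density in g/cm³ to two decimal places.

Porosity at depth: φ = 0.66·exp(−0.569×3.1) = 0.66×0.1714 = 0.1131
Bulk density: ρ_b = (1−φ)ρ_g + φ·ρ_f = 0.8869×2.75 + 0.1131×1.1
       = 2.439 + 0.124 = 2.563 g/cm³

2.56 g/cm³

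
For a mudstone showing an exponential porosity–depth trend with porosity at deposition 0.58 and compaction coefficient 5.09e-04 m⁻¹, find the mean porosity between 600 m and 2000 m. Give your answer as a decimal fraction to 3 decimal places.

0.306

Working in km (1 km = 1000 m; k in km⁻¹ = k in m⁻¹ × 1000):
⟨phi⟩ = (1/(z₂−z₁)) ∫ phi₀ e^(−kz) dz = phi₀·(e^(−k·z₁) − e^(−k·z₂)) / (k·(z₂−z₁))
e^(−0.509×0.6) = 0.7368; e^(−0.509×2) = 0.3613
⟨phi⟩ = 0.58 × (0.7368 − 0.3613) / (0.509 × 1.4) = 0.58 × 0.5270 = 0.3056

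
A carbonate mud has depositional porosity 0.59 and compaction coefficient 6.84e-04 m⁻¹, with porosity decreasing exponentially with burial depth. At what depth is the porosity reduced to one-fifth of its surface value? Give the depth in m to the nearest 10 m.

Working in km (1 km = 1000 m; c in km⁻¹ = c in m⁻¹ × 1000):
n/n₀ = 1/5 ⇒ exp(−c·Z) = 1/5 ⇒ Z = ln(5) / c
Z = 1.6094 / 0.684 = 2.353 km

2350 m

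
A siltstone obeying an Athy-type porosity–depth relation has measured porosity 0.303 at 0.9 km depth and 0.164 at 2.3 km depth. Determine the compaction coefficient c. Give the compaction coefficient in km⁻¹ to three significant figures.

0.438 km⁻¹

Athy: phi(Z) = phi₀ e^(−cZ) ⇒ phi₁/phi₂ = e^{c(Z₂−Z₁)} ⇒ c = ln(phi₁/phi₂)/(Z₂−Z₁)
c = ln(0.303/0.164) / (2.3 − 0.9) = ln(1.848) / 1.4 = 0.6139 / 1.4 = 0.4385 km⁻¹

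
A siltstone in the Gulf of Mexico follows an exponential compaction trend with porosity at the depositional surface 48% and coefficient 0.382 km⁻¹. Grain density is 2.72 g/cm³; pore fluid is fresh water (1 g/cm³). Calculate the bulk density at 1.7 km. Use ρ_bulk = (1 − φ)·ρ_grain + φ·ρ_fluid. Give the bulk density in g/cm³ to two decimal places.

2.29 g/cm³

Porosity at depth: n = 0.48·exp(−0.382×1.7) = 0.48×0.5224 = 0.2507
Bulk density: ρ_b = (1−n)ρ_g + n·ρ_f = 0.7493×2.72 + 0.2507×1
       = 2.038 + 0.251 = 2.289 g/cm³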